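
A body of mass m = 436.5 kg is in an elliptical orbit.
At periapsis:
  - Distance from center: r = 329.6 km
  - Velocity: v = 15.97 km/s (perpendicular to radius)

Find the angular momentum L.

Convert to SI: r = 329.6 km = 329600 m; v = 15.97 km/s = 15970 m/s.
Since v is perpendicular to r, L = m · v · r.
L = 436.5 · 15970 · 329600 kg·m²/s ≈ 2.298e+12 kg·m²/s.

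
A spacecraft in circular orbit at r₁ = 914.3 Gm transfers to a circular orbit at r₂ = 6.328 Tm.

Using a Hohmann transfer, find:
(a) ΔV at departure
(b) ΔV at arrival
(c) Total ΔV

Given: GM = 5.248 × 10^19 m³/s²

Convert to SI: r₁ = 914.3 Gm = 9.143e+11 m; r₂ = 6.328 Tm = 6.328e+12 m.
Transfer semi-major axis: a_t = (r₁ + r₂)/2 = (9.143e+11 + 6.328e+12)/2 = 3.62115e+12 m.
Circular speeds: v₁ = √(GM/r₁) = 7576.22 m/s, v₂ = √(GM/r₂) = 2879.81 m/s.
Transfer speeds (vis-viva v² = GM(2/r − 1/a_t)): v₁ᵗ = 10015.3 m/s, v₂ᵗ = 1447.05 m/s.
(a) ΔV₁ = |v₁ᵗ − v₁| ≈ 2439 m/s = 2.439 km/s.
(b) ΔV₂ = |v₂ − v₂ᵗ| ≈ 1433 m/s = 1.433 km/s.
(c) ΔV_total = ΔV₁ + ΔV₂ ≈ 3872 m/s = 3.872 km/s.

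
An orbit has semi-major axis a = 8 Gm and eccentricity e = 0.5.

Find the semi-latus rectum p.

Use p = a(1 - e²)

Convert to SI: a = 8 Gm = 8e+09 m.
p = a (1 − e²).
p = 8e+09 · (1 − (0.5)²) = 8e+09 · 0.75 ≈ 6e+09 m = 6 Gm.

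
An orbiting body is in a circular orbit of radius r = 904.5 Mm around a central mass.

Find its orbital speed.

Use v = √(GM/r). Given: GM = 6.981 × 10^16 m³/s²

Convert to SI: r = 904.5 Mm = 9.045e+08 m.
For a circular orbit, gravity supplies the centripetal force, so v = √(GM / r).
v = √(6.981e+16 / 9.045e+08) m/s ≈ 8785 m/s = 8.785 km/s.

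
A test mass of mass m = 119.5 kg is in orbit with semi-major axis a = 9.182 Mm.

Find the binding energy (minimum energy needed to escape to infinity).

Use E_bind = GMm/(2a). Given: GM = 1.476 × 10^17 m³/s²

Convert to SI: a = 9.182 Mm = 9.182e+06 m.
Total orbital energy is E = −GMm/(2a); binding energy is E_bind = −E = GMm/(2a).
E_bind = 1.476e+17 · 119.5 / (2 · 9.182e+06) J ≈ 9.605e+11 J = 960.5 GJ.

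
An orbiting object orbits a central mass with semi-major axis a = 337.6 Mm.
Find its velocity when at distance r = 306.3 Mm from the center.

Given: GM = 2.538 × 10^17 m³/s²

Convert to SI: a = 337.6 Mm = 3.376e+08 m; r = 306.3 Mm = 3.063e+08 m.
Vis-viva: v = √(GM · (2/r − 1/a)).
2/r − 1/a = 2/3.063e+08 − 1/3.376e+08 = 3.56746e-09 m⁻¹.
v = √(2.538e+17 · 3.56746e-09) m/s ≈ 3.009e+04 m/s = 30.09 km/s.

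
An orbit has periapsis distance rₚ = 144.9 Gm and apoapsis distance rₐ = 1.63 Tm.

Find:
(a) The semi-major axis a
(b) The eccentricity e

Convert to SI: rₚ = 144.9 Gm = 1.449e+11 m; rₐ = 1.63 Tm = 1.63e+12 m.
(a) a = (rₚ + rₐ) / 2 = (1.449e+11 + 1.63e+12) / 2 ≈ 8.874e+11 m = 887.5 Gm.
(b) e = (rₐ − rₚ) / (rₐ + rₚ) = (1.63e+12 − 1.449e+11) / (1.63e+12 + 1.449e+11) ≈ 0.8367.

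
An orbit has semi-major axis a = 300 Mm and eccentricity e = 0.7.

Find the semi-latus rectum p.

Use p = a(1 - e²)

Convert to SI: a = 300 Mm = 3e+08 m.
p = a (1 − e²).
p = 3e+08 · (1 − (0.7)²) = 3e+08 · 0.51 ≈ 1.53e+08 m = 153 Mm.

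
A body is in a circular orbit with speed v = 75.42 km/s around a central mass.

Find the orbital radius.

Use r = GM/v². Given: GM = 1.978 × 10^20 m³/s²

Convert to SI: v = 75.42 km/s = 75420 m/s.
For a circular orbit, v² = GM / r, so r = GM / v².
r = 1.978e+20 / (75420)² m ≈ 3.477e+10 m = 34.77 Gm.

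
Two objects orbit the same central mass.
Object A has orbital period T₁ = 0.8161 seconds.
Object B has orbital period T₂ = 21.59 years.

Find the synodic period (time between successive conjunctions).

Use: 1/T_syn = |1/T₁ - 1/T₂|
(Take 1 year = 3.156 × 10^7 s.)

Convert to SI: T₂ = 21.59 years = 6.8138e+08 s.
T_syn = |T₁ · T₂ / (T₁ − T₂)|.
T_syn = |0.8161 · 6.8138e+08 / (0.8161 − 6.8138e+08)| s ≈ 0.8161 s = 0.8161 seconds.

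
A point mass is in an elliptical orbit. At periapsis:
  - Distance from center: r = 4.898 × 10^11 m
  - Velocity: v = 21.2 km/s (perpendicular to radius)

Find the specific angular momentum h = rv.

Convert to SI: v = 21.2 km/s = 21200 m/s.
With v perpendicular to r, h = r · v.
h = 4.898e+11 · 21200 m²/s ≈ 1.038e+16 m²/s.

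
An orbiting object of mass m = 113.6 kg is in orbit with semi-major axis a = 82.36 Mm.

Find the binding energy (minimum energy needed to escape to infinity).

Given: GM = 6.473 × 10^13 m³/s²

Convert to SI: a = 82.36 Mm = 8.236e+07 m.
Total orbital energy is E = −GMm/(2a); binding energy is E_bind = −E = GMm/(2a).
E_bind = 6.473e+13 · 113.6 / (2 · 8.236e+07) J ≈ 4.464e+07 J = 44.64 MJ.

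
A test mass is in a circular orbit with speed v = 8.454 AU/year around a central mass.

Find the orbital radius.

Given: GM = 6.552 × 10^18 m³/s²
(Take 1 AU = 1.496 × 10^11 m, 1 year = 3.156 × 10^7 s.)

Convert to SI: v = 8.454 AU/year = 40073.5 m/s.
For a circular orbit, v² = GM / r, so r = GM / v².
r = 6.552e+18 / (40073.5)² m ≈ 4.08e+09 m = 0.02727 AU.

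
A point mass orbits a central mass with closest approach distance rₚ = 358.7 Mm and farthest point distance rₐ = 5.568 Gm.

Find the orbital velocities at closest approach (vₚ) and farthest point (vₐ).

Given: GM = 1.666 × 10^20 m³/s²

Convert to SI: rₚ = 358.7 Mm = 3.587e+08 m; rₐ = 5.568 Gm = 5.568e+09 m.
Use the vis-viva equation v² = GM(2/r − 1/a) with a = (rₚ + rₐ)/2 = (3.587e+08 + 5.568e+09)/2 = 2.96335e+09 m.
vₚ = √(GM · (2/rₚ − 1/a)) = √(1.666e+20 · (2/3.587e+08 − 1/2.96335e+09)) m/s ≈ 9.342e+05 m/s = 934.2 km/s.
vₐ = √(GM · (2/rₐ − 1/a)) = √(1.666e+20 · (2/5.568e+09 − 1/2.96335e+09)) m/s ≈ 6.018e+04 m/s = 60.18 km/s.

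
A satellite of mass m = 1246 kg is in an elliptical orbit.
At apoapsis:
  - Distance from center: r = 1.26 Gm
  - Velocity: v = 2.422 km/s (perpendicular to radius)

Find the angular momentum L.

Convert to SI: r = 1.26 Gm = 1.26e+09 m; v = 2.422 km/s = 2422 m/s.
Since v is perpendicular to r, L = m · v · r.
L = 1246 · 2422 · 1.26e+09 kg·m²/s ≈ 3.802e+15 kg·m²/s.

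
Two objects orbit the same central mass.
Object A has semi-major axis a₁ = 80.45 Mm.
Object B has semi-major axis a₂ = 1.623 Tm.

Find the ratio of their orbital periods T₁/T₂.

Convert to SI: a₁ = 80.45 Mm = 8.045e+07 m; a₂ = 1.623 Tm = 1.623e+12 m.
From Kepler's third law, (T₁/T₂)² = (a₁/a₂)³, so T₁/T₂ = (a₁/a₂)^(3/2).
a₁/a₂ = 8.045e+07 / 1.623e+12 = 4.95687e-05.
T₁/T₂ = (4.95687e-05)^(3/2) ≈ 3.49e-07.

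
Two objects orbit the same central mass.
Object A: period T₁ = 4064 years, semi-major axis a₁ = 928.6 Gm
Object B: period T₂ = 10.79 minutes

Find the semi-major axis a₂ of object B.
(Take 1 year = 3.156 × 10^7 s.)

Convert to SI: T₁ = 4064 years = 1.2826e+11 s; a₁ = 928.6 Gm = 9.286e+11 m; T₂ = 10.79 minutes = 647.4 s.
Kepler's third law: (T₁/T₂)² = (a₁/a₂)³ ⇒ a₂ = a₁ · (T₂/T₁)^(2/3).
T₂/T₁ = 647.4 / 1.2826e+11 = 5.04757e-09.
a₂ = 9.286e+11 · (5.04757e-09)^(2/3) m ≈ 2.732e+06 m = 2.732 Mm.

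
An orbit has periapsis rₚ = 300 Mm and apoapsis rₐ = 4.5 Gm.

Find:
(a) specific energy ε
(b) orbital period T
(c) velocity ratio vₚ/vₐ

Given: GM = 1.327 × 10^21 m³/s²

Convert to SI: rₚ = 300 Mm = 3e+08 m; rₐ = 4.5 Gm = 4.5e+09 m.
(a) With a = (rₚ + rₐ)/2 = 2.4e+09 m, ε = −GM/(2a) = −1.327e+21/(2 · 2.4e+09) J/kg ≈ -2.765e+11 J/kg
(b) With a = (rₚ + rₐ)/2 = 2.4e+09 m, T = 2π √(a³/GM) = 2π √((2.4e+09)³/1.327e+21) s ≈ 2.028e+04 s
(c) Conservation of angular momentum (rₚvₚ = rₐvₐ) gives vₚ/vₐ = rₐ/rₚ = 4.5e+09/3e+08 ≈ 15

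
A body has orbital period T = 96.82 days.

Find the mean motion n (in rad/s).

Convert to SI: T = 96.82 days = 8.36525e+06 s.
n = 2π / T.
n = 2π / 8.36525e+06 s ≈ 7.511e-07 rad/s.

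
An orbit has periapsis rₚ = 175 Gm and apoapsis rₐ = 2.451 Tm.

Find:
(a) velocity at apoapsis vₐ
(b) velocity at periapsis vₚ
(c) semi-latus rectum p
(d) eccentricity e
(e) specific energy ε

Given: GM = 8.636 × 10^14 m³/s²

Convert to SI: rₚ = 175 Gm = 1.75e+11 m; rₐ = 2.451 Tm = 2.451e+12 m.
(a) With a = (rₚ + rₐ)/2 = 1.313e+12 m, vₐ = √(GM (2/rₐ − 1/a)) = √(8.636e+14 · (2/2.451e+12 − 1/1.313e+12)) m/s ≈ 6.853 m/s
(b) With a = (rₚ + rₐ)/2 = 1.313e+12 m, vₚ = √(GM (2/rₚ − 1/a)) = √(8.636e+14 · (2/1.75e+11 − 1/1.313e+12)) m/s ≈ 95.98 m/s
(c) From a = (rₚ + rₐ)/2 = 1.313e+12 m and e = (rₐ − rₚ)/(rₐ + rₚ) = 0.866717, p = a(1 − e²) = 1.313e+12 · (1 − (0.866717)²) ≈ 3.267e+11 m
(d) e = (rₐ − rₚ)/(rₐ + rₚ) = (2.451e+12 − 1.75e+11)/(2.451e+12 + 1.75e+11) ≈ 0.8667
(e) With a = (rₚ + rₐ)/2 = 1.313e+12 m, ε = −GM/(2a) = −8.636e+14/(2 · 1.313e+12) J/kg ≈ -328.9 J/kg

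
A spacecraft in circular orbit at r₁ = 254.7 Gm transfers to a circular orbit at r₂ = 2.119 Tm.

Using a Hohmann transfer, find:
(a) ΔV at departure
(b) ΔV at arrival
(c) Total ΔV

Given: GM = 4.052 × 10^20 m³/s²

Convert to SI: r₁ = 254.7 Gm = 2.547e+11 m; r₂ = 2.119 Tm = 2.119e+12 m.
Transfer semi-major axis: a_t = (r₁ + r₂)/2 = (2.547e+11 + 2.119e+12)/2 = 1.18685e+12 m.
Circular speeds: v₁ = √(GM/r₁) = 39886 m/s, v₂ = √(GM/r₂) = 13828.3 m/s.
Transfer speeds (vis-viva v² = GM(2/r − 1/a_t)): v₁ᵗ = 53295.2 m/s, v₂ᵗ = 6405.98 m/s.
(a) ΔV₁ = |v₁ᵗ − v₁| ≈ 1.341e+04 m/s = 13.41 km/s.
(b) ΔV₂ = |v₂ − v₂ᵗ| ≈ 7422 m/s = 7.422 km/s.
(c) ΔV_total = ΔV₁ + ΔV₂ ≈ 2.083e+04 m/s = 20.83 km/s.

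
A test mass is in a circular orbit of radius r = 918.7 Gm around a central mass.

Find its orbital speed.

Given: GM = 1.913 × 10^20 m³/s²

Convert to SI: r = 918.7 Gm = 9.187e+11 m.
For a circular orbit, gravity supplies the centripetal force, so v = √(GM / r).
v = √(1.913e+20 / 9.187e+11) m/s ≈ 1.443e+04 m/s = 14.43 km/s.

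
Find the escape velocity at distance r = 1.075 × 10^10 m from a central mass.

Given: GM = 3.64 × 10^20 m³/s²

Escape velocity comes from setting total energy to zero: ½v² − GM/r = 0 ⇒ v_esc = √(2GM / r).
v_esc = √(2 · 3.64e+20 / 1.075e+10) m/s ≈ 2.602e+05 m/s = 260.2 km/s.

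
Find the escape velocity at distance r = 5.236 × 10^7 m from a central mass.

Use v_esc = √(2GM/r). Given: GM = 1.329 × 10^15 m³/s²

Escape velocity comes from setting total energy to zero: ½v² − GM/r = 0 ⇒ v_esc = √(2GM / r).
v_esc = √(2 · 1.329e+15 / 5.236e+07) m/s ≈ 7125 m/s = 7.125 km/s.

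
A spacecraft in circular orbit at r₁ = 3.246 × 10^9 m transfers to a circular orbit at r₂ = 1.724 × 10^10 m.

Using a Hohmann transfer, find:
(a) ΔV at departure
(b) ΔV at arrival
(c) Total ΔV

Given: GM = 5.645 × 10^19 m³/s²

Transfer semi-major axis: a_t = (r₁ + r₂)/2 = (3.246e+09 + 1.724e+10)/2 = 1.0243e+10 m.
Circular speeds: v₁ = √(GM/r₁) = 131874 m/s, v₂ = √(GM/r₂) = 57222 m/s.
Transfer speeds (vis-viva v² = GM(2/r − 1/a_t)): v₁ᵗ = 171085 m/s, v₂ᵗ = 32212.5 m/s.
(a) ΔV₁ = |v₁ᵗ − v₁| ≈ 3.921e+04 m/s = 39.21 km/s.
(b) ΔV₂ = |v₂ − v₂ᵗ| ≈ 2.501e+04 m/s = 25.01 km/s.
(c) ΔV_total = ΔV₁ + ΔV₂ ≈ 6.422e+04 m/s = 64.22 km/s.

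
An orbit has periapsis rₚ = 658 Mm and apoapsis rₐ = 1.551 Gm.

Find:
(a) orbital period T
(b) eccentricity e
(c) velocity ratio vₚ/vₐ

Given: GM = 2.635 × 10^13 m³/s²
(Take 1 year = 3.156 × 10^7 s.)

Convert to SI: rₚ = 658 Mm = 6.58e+08 m; rₐ = 1.551 Gm = 1.551e+09 m.
(a) With a = (rₚ + rₐ)/2 = 1.1045e+09 m, T = 2π √(a³/GM) = 2π √((1.1045e+09)³/2.635e+13) s ≈ 4.493e+07 s
(b) e = (rₐ − rₚ)/(rₐ + rₚ) = (1.551e+09 − 6.58e+08)/(1.551e+09 + 6.58e+08) ≈ 0.4043
(c) Conservation of angular momentum (rₚvₚ = rₐvₐ) gives vₚ/vₐ = rₐ/rₚ = 1.551e+09/6.58e+08 ≈ 2.357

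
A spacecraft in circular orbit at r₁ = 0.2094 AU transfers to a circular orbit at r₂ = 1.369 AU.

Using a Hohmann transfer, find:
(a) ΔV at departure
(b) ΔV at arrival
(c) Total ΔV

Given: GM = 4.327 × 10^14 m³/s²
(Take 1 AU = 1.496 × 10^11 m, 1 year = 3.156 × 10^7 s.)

Convert to SI: r₁ = 0.2094 AU = 3.13262e+10 m; r₂ = 1.369 AU = 2.04802e+11 m.
Transfer semi-major axis: a_t = (r₁ + r₂)/2 = (3.13262e+10 + 2.04802e+11)/2 = 1.18064e+11 m.
Circular speeds: v₁ = √(GM/r₁) = 117.527 m/s, v₂ = √(GM/r₂) = 45.9649 m/s.
Transfer speeds (vis-viva v² = GM(2/r − 1/a_t)): v₁ᵗ = 154.792 m/s, v₂ᵗ = 23.6767 m/s.
(a) ΔV₁ = |v₁ᵗ − v₁| ≈ 37.26 m/s = 0.007861 AU/year.
(b) ΔV₂ = |v₂ − v₂ᵗ| ≈ 22.29 m/s = 0.004702 AU/year.
(c) ΔV_total = ΔV₁ + ΔV₂ ≈ 59.55 m/s = 0.01256 AU/year.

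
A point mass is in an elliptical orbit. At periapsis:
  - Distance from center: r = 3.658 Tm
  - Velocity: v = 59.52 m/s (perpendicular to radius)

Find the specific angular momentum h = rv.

Convert to SI: r = 3.658 Tm = 3.658e+12 m.
With v perpendicular to r, h = r · v.
h = 3.658e+12 · 59.52 m²/s ≈ 2.177e+14 m²/s.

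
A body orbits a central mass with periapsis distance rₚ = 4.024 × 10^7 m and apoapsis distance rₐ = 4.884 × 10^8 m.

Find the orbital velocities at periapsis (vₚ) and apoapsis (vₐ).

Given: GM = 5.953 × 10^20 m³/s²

Use the vis-viva equation v² = GM(2/r − 1/a) with a = (rₚ + rₐ)/2 = (4.024e+07 + 4.884e+08)/2 = 2.6432e+08 m.
vₚ = √(GM · (2/rₚ − 1/a)) = √(5.953e+20 · (2/4.024e+07 − 1/2.6432e+08)) m/s ≈ 5.228e+06 m/s = 5228 km/s.
vₐ = √(GM · (2/rₐ − 1/a)) = √(5.953e+20 · (2/4.884e+08 − 1/2.6432e+08)) m/s ≈ 4.308e+05 m/s = 430.8 km/s.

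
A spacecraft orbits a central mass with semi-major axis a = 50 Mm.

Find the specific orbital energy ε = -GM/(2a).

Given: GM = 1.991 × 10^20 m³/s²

Convert to SI: a = 50 Mm = 5e+07 m.
ε = −GM / (2a).
ε = −1.991e+20 / (2 · 5e+07) J/kg ≈ -1.991e+12 J/kg = -1991 GJ/kg.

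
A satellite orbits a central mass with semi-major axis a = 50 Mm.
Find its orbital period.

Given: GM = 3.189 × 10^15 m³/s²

Convert to SI: a = 50 Mm = 5e+07 m.
Kepler's third law: T = 2π √(a³ / GM).
Substituting a = 5e+07 m and GM = 3.189e+15 m³/s²:
T = 2π √((5e+07)³ / 3.189e+15) s
T ≈ 3.934e+04 s = 10.93 hours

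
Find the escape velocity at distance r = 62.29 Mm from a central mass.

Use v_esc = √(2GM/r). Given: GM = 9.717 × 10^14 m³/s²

Convert to SI: r = 62.29 Mm = 6.229e+07 m.
Escape velocity comes from setting total energy to zero: ½v² − GM/r = 0 ⇒ v_esc = √(2GM / r).
v_esc = √(2 · 9.717e+14 / 6.229e+07) m/s ≈ 5586 m/s = 5.586 km/s.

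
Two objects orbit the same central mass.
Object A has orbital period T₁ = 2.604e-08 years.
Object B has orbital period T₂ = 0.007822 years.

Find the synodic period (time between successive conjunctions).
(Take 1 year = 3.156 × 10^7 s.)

Convert to SI: T₁ = 2.604e-08 years = 0.821822 s; T₂ = 0.007822 years = 246862 s.
T_syn = |T₁ · T₂ / (T₁ − T₂)|.
T_syn = |0.821822 · 246862 / (0.821822 − 246862)| s ≈ 0.8218 s = 2.604e-08 years.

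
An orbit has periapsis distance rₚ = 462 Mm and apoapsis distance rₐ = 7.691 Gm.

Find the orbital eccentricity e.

Convert to SI: rₚ = 462 Mm = 4.62e+08 m; rₐ = 7.691 Gm = 7.691e+09 m.
e = (rₐ − rₚ) / (rₐ + rₚ).
e = (7.691e+09 − 4.62e+08) / (7.691e+09 + 4.62e+08) = 7.229e+09 / 8.153e+09 ≈ 0.8867.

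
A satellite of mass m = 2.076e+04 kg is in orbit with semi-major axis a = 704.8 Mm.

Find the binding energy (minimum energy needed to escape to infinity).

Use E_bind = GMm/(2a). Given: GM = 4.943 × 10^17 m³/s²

Convert to SI: a = 704.8 Mm = 7.048e+08 m.
Total orbital energy is E = −GMm/(2a); binding energy is E_bind = −E = GMm/(2a).
E_bind = 4.943e+17 · 2.076e+04 / (2 · 7.048e+08) J ≈ 7.28e+12 J = 7.28 TJ.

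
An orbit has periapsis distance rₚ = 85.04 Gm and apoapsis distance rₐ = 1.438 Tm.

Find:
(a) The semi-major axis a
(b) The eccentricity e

Convert to SI: rₚ = 85.04 Gm = 8.504e+10 m; rₐ = 1.438 Tm = 1.438e+12 m.
(a) a = (rₚ + rₐ) / 2 = (8.504e+10 + 1.438e+12) / 2 ≈ 7.615e+11 m = 761.5 Gm.
(b) e = (rₐ − rₚ) / (rₐ + rₚ) = (1.438e+12 − 8.504e+10) / (1.438e+12 + 8.504e+10) ≈ 0.8883.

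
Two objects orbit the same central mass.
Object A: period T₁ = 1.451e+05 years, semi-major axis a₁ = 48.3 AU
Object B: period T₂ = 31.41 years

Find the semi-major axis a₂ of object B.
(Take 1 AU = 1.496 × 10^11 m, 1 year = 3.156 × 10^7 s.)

Convert to SI: T₁ = 1.451e+05 years = 4.57936e+12 s; a₁ = 48.3 AU = 7.22568e+12 m; T₂ = 31.41 years = 9.913e+08 s.
Kepler's third law: (T₁/T₂)² = (a₁/a₂)³ ⇒ a₂ = a₁ · (T₂/T₁)^(2/3).
T₂/T₁ = 9.913e+08 / 4.57936e+12 = 0.000216471.
a₂ = 7.22568e+12 · (0.000216471)^(2/3) m ≈ 2.605e+10 m = 0.1741 AU.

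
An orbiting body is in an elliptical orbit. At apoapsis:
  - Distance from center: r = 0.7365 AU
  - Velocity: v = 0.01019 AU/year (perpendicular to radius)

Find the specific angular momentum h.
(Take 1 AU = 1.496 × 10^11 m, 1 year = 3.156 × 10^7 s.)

Convert to SI: r = 0.7365 AU = 1.1018e+11 m; v = 0.01019 AU/year = 48.3024 m/s.
With v perpendicular to r, h = r · v.
h = 1.1018e+11 · 48.3024 m²/s ≈ 5.322e+12 m²/s.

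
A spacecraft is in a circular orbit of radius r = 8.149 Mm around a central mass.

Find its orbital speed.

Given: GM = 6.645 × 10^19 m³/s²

Convert to SI: r = 8.149 Mm = 8.149e+06 m.
For a circular orbit, gravity supplies the centripetal force, so v = √(GM / r).
v = √(6.645e+19 / 8.149e+06) m/s ≈ 2.856e+06 m/s = 2856 km/s.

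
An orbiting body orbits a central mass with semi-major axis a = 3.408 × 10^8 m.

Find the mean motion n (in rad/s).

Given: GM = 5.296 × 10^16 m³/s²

n = √(GM / a³).
n = √(5.296e+16 / (3.408e+08)³) rad/s ≈ 3.658e-05 rad/s.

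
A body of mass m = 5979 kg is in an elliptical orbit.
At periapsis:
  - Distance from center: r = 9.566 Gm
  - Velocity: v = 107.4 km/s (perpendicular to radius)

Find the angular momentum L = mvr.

Convert to SI: r = 9.566 Gm = 9.566e+09 m; v = 107.4 km/s = 107400 m/s.
Since v is perpendicular to r, L = m · v · r.
L = 5979 · 107400 · 9.566e+09 kg·m²/s ≈ 6.143e+18 kg·m²/s.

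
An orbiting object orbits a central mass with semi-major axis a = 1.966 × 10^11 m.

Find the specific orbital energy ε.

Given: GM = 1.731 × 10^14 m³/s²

ε = −GM / (2a).
ε = −1.731e+14 / (2 · 1.966e+11) J/kg ≈ -440.2 J/kg = -440.2 J/kg.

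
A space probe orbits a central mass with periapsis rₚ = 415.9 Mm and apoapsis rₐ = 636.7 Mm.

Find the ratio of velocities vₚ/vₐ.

Convert to SI: rₚ = 415.9 Mm = 4.159e+08 m; rₐ = 636.7 Mm = 6.367e+08 m.
Conservation of angular momentum gives rₚvₚ = rₐvₐ, so vₚ/vₐ = rₐ/rₚ.
vₚ/vₐ = 6.367e+08 / 4.159e+08 ≈ 1.531.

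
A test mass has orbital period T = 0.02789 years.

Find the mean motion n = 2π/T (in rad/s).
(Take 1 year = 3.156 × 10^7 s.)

Convert to SI: T = 0.02789 years = 880208 s.
n = 2π / T.
n = 2π / 880208 s ≈ 7.138e-06 rad/s.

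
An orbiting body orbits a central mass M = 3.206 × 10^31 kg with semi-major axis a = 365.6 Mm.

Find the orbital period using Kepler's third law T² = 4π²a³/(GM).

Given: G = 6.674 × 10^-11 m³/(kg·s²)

Convert to SI: a = 365.6 Mm = 3.656e+08 m.
GM = G · M = 6.674e-11 · 3.206e+31 = 2.13968e+21 m³/s².
Kepler's third law: T = 2π √(a³ / GM).
Substituting a = 3.656e+08 m and GM = 2.13968e+21 m³/s²:
T = 2π √((3.656e+08)³ / 2.13968e+21) s
T ≈ 949.5 s = 15.83 minutes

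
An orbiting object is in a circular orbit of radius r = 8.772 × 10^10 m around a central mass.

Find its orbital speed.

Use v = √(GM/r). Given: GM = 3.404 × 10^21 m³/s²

For a circular orbit, gravity supplies the centripetal force, so v = √(GM / r).
v = √(3.404e+21 / 8.772e+10) m/s ≈ 1.97e+05 m/s = 197 km/s.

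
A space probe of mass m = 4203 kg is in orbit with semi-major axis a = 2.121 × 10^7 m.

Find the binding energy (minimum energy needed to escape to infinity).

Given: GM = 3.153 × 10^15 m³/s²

Total orbital energy is E = −GMm/(2a); binding energy is E_bind = −E = GMm/(2a).
E_bind = 3.153e+15 · 4203 / (2 · 2.121e+07) J ≈ 3.124e+11 J = 312.4 GJ.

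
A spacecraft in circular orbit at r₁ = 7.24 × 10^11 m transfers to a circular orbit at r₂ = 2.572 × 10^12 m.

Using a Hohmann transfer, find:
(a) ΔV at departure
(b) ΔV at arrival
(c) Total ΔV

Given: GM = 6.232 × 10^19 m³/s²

Transfer semi-major axis: a_t = (r₁ + r₂)/2 = (7.24e+11 + 2.572e+12)/2 = 1.648e+12 m.
Circular speeds: v₁ = √(GM/r₁) = 9277.79 m/s, v₂ = √(GM/r₂) = 4922.42 m/s.
Transfer speeds (vis-viva v² = GM(2/r − 1/a_t)): v₁ᵗ = 11590.5 m/s, v₂ᵗ = 3262.64 m/s.
(a) ΔV₁ = |v₁ᵗ − v₁| ≈ 2313 m/s = 2.313 km/s.
(b) ΔV₂ = |v₂ − v₂ᵗ| ≈ 1660 m/s = 1.66 km/s.
(c) ΔV_total = ΔV₁ + ΔV₂ ≈ 3972 m/s = 3.972 km/s.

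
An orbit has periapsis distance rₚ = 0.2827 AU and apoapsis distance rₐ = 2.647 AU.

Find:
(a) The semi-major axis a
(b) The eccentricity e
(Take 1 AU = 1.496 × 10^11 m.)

Convert to SI: rₚ = 0.2827 AU = 4.22919e+10 m; rₐ = 2.647 AU = 3.95991e+11 m.
(a) a = (rₚ + rₐ) / 2 = (4.22919e+10 + 3.95991e+11) / 2 ≈ 2.191e+11 m = 1.465 AU.
(b) e = (rₐ − rₚ) / (rₐ + rₚ) = (3.95991e+11 − 4.22919e+10) / (3.95991e+11 + 4.22919e+10) ≈ 0.807.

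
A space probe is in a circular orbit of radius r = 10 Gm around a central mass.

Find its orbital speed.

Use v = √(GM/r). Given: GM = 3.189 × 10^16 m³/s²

Convert to SI: r = 10 Gm = 1e+10 m.
For a circular orbit, gravity supplies the centripetal force, so v = √(GM / r).
v = √(3.189e+16 / 1e+10) m/s ≈ 1786 m/s = 1.786 km/s.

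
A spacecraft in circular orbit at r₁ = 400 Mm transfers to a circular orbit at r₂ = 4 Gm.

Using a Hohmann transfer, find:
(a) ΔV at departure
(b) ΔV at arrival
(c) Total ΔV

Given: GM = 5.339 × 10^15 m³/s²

Convert to SI: r₁ = 400 Mm = 4e+08 m; r₂ = 4 Gm = 4e+09 m.
Transfer semi-major axis: a_t = (r₁ + r₂)/2 = (4e+08 + 4e+09)/2 = 2.2e+09 m.
Circular speeds: v₁ = √(GM/r₁) = 3653.42 m/s, v₂ = √(GM/r₂) = 1155.31 m/s.
Transfer speeds (vis-viva v² = GM(2/r − 1/a_t)): v₁ᵗ = 4926.27 m/s, v₂ᵗ = 492.627 m/s.
(a) ΔV₁ = |v₁ᵗ − v₁| ≈ 1273 m/s = 1.273 km/s.
(b) ΔV₂ = |v₂ − v₂ᵗ| ≈ 662.7 m/s = 662.7 m/s.
(c) ΔV_total = ΔV₁ + ΔV₂ ≈ 1936 m/s = 1.936 km/s.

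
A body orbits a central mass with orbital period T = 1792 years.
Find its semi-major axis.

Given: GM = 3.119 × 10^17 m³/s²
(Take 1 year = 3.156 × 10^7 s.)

Convert to SI: T = 1792 years = 5.65555e+10 s.
Invert Kepler's third law: a = (GM · T² / (4π²))^(1/3).
Substituting T = 5.65555e+10 s and GM = 3.119e+17 m³/s²:
a = (3.119e+17 · (5.65555e+10)² / (4π²))^(1/3) m
a ≈ 2.935e+12 m = 2.935 Tm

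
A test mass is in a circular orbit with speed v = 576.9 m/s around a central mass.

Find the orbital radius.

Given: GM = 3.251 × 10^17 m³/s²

For a circular orbit, v² = GM / r, so r = GM / v².
r = 3.251e+17 / (576.9)² m ≈ 9.768e+11 m = 976.8 Gm.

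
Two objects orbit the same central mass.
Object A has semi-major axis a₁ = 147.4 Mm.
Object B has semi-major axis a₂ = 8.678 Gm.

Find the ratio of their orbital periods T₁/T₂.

Convert to SI: a₁ = 147.4 Mm = 1.474e+08 m; a₂ = 8.678 Gm = 8.678e+09 m.
From Kepler's third law, (T₁/T₂)² = (a₁/a₂)³, so T₁/T₂ = (a₁/a₂)^(3/2).
a₁/a₂ = 1.474e+08 / 8.678e+09 = 0.0169855.
T₁/T₂ = (0.0169855)^(3/2) ≈ 0.002214.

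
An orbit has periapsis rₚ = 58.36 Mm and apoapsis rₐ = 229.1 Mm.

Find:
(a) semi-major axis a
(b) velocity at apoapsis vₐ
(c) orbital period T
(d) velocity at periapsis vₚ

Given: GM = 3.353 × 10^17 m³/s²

Convert to SI: rₚ = 58.36 Mm = 5.836e+07 m; rₐ = 229.1 Mm = 2.291e+08 m.
(a) a = (rₚ + rₐ)/2 = (5.836e+07 + 2.291e+08)/2 ≈ 1.437e+08 m
(b) With a = (rₚ + rₐ)/2 = 1.4373e+08 m, vₐ = √(GM (2/rₐ − 1/a)) = √(3.353e+17 · (2/2.291e+08 − 1/1.4373e+08)) m/s ≈ 2.438e+04 m/s
(c) With a = (rₚ + rₐ)/2 = 1.4373e+08 m, T = 2π √(a³/GM) = 2π √((1.4373e+08)³/3.353e+17) s ≈ 1.87e+04 s
(d) With a = (rₚ + rₐ)/2 = 1.4373e+08 m, vₚ = √(GM (2/rₚ − 1/a)) = √(3.353e+17 · (2/5.836e+07 − 1/1.4373e+08)) m/s ≈ 9.57e+04 m/s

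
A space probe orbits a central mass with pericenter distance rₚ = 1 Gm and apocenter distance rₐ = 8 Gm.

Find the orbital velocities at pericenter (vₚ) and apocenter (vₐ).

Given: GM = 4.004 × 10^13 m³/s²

Convert to SI: rₚ = 1 Gm = 1e+09 m; rₐ = 8 Gm = 8e+09 m.
Use the vis-viva equation v² = GM(2/r − 1/a) with a = (rₚ + rₐ)/2 = (1e+09 + 8e+09)/2 = 4.5e+09 m.
vₚ = √(GM · (2/rₚ − 1/a)) = √(4.004e+13 · (2/1e+09 − 1/4.5e+09)) m/s ≈ 266.8 m/s = 266.8 m/s.
vₐ = √(GM · (2/rₐ − 1/a)) = √(4.004e+13 · (2/8e+09 − 1/4.5e+09)) m/s ≈ 33.35 m/s = 33.35 m/s.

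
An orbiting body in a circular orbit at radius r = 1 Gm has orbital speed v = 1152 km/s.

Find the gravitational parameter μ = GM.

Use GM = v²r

Convert to SI: r = 1 Gm = 1e+09 m; v = 1152 km/s = 1.152e+06 m/s.
For a circular orbit v² = GM/r, so GM = v² · r.
GM = (1.152e+06)² · 1e+09 m³/s² ≈ 1.327e+21 m³/s² = 1.327 × 10^21 m³/s².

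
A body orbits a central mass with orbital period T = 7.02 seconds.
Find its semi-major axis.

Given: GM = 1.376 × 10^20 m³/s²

Invert Kepler's third law: a = (GM · T² / (4π²))^(1/3).
Substituting T = 7.02 s and GM = 1.376e+20 m³/s²:
a = (1.376e+20 · (7.02)² / (4π²))^(1/3) m
a ≈ 5.559e+06 m = 5.559 Mm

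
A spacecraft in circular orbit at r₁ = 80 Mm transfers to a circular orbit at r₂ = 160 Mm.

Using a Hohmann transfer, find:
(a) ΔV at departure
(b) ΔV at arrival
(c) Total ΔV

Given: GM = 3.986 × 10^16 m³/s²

Convert to SI: r₁ = 80 Mm = 8e+07 m; r₂ = 160 Mm = 1.6e+08 m.
Transfer semi-major axis: a_t = (r₁ + r₂)/2 = (8e+07 + 1.6e+08)/2 = 1.2e+08 m.
Circular speeds: v₁ = √(GM/r₁) = 22321.5 m/s, v₂ = √(GM/r₂) = 15783.7 m/s.
Transfer speeds (vis-viva v² = GM(2/r − 1/a_t)): v₁ᵗ = 25774.7 m/s, v₂ᵗ = 12887.3 m/s.
(a) ΔV₁ = |v₁ᵗ − v₁| ≈ 3453 m/s = 3.453 km/s.
(b) ΔV₂ = |v₂ − v₂ᵗ| ≈ 2896 m/s = 2.896 km/s.
(c) ΔV_total = ΔV₁ + ΔV₂ ≈ 6350 m/s = 6.35 km/s.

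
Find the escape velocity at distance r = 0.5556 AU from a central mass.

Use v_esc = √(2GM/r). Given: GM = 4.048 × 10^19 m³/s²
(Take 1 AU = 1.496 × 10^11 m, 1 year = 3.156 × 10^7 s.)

Convert to SI: r = 0.5556 AU = 8.31178e+10 m.
Escape velocity comes from setting total energy to zero: ½v² − GM/r = 0 ⇒ v_esc = √(2GM / r).
v_esc = √(2 · 4.048e+19 / 8.31178e+10) m/s ≈ 3.121e+04 m/s = 6.584 AU/year.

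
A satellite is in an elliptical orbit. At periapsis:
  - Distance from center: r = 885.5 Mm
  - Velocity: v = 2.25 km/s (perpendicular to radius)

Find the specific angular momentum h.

Convert to SI: r = 885.5 Mm = 8.855e+08 m; v = 2.25 km/s = 2250 m/s.
With v perpendicular to r, h = r · v.
h = 8.855e+08 · 2250 m²/s ≈ 1.992e+12 m²/s.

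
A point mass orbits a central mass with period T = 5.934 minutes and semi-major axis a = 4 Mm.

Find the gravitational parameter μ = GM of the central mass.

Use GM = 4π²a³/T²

Convert to SI: T = 5.934 minutes = 356.04 s; a = 4 Mm = 4e+06 m.
GM = 4π² · a³ / T².
GM = 4π² · (4e+06)³ / (356.04)² m³/s² ≈ 1.993e+16 m³/s² = 1.993 × 10^16 m³/s².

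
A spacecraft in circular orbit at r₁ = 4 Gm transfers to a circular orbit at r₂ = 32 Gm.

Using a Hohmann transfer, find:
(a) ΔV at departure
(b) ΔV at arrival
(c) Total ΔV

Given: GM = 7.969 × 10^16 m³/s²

Convert to SI: r₁ = 4 Gm = 4e+09 m; r₂ = 32 Gm = 3.2e+10 m.
Transfer semi-major axis: a_t = (r₁ + r₂)/2 = (4e+09 + 3.2e+10)/2 = 1.8e+10 m.
Circular speeds: v₁ = √(GM/r₁) = 4463.46 m/s, v₂ = √(GM/r₂) = 1578.07 m/s.
Transfer speeds (vis-viva v² = GM(2/r − 1/a_t)): v₁ᵗ = 5951.28 m/s, v₂ᵗ = 743.91 m/s.
(a) ΔV₁ = |v₁ᵗ − v₁| ≈ 1488 m/s = 1.488 km/s.
(b) ΔV₂ = |v₂ − v₂ᵗ| ≈ 834.2 m/s = 834.2 m/s.
(c) ΔV_total = ΔV₁ + ΔV₂ ≈ 2322 m/s = 2.322 km/s.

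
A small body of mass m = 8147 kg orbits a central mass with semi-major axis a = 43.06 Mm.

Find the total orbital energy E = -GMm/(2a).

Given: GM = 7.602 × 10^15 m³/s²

Convert to SI: a = 43.06 Mm = 4.306e+07 m.
E = −GMm / (2a).
E = −7.602e+15 · 8147 / (2 · 4.306e+07) J ≈ -7.192e+11 J = -719.2 GJ.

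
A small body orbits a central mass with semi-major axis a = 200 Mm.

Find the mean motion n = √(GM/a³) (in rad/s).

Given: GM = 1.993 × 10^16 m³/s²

Convert to SI: a = 200 Mm = 2e+08 m.
n = √(GM / a³).
n = √(1.993e+16 / (2e+08)³) rad/s ≈ 4.991e-05 rad/s.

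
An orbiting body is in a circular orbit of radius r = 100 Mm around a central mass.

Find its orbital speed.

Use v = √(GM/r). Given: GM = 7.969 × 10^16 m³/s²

Convert to SI: r = 100 Mm = 1e+08 m.
For a circular orbit, gravity supplies the centripetal force, so v = √(GM / r).
v = √(7.969e+16 / 1e+08) m/s ≈ 2.823e+04 m/s = 28.23 km/s.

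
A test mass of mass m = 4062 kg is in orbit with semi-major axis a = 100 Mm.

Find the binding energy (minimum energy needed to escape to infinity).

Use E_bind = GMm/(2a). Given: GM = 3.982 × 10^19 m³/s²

Convert to SI: a = 100 Mm = 1e+08 m.
Total orbital energy is E = −GMm/(2a); binding energy is E_bind = −E = GMm/(2a).
E_bind = 3.982e+19 · 4062 / (2 · 1e+08) J ≈ 8.087e+14 J = 808.7 TJ.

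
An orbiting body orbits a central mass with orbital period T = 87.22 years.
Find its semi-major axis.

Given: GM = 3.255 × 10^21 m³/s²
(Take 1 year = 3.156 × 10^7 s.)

Convert to SI: T = 87.22 years = 2.75266e+09 s.
Invert Kepler's third law: a = (GM · T² / (4π²))^(1/3).
Substituting T = 2.75266e+09 s and GM = 3.255e+21 m³/s²:
a = (3.255e+21 · (2.75266e+09)² / (4π²))^(1/3) m
a ≈ 8.549e+12 m = 8.549 Tm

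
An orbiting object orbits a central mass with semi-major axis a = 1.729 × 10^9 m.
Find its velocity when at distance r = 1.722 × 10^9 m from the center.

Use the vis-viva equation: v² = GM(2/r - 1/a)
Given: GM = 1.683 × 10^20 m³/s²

Vis-viva: v = √(GM · (2/r − 1/a)).
2/r − 1/a = 2/1.722e+09 − 1/1.729e+09 = 5.83071e-10 m⁻¹.
v = √(1.683e+20 · 5.83071e-10) m/s ≈ 3.133e+05 m/s = 313.3 km/s.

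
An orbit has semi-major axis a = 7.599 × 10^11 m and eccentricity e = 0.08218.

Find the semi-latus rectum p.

p = a (1 − e²).
p = 7.599e+11 · (1 − (0.08218)²) = 7.599e+11 · 0.993246 ≈ 7.548e+11 m = 7.548 × 10^11 m.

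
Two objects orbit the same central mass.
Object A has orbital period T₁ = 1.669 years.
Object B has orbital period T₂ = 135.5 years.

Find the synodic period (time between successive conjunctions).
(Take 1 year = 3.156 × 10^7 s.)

Convert to SI: T₁ = 1.669 years = 5.26736e+07 s; T₂ = 135.5 years = 4.27638e+09 s.
T_syn = |T₁ · T₂ / (T₁ − T₂)|.
T_syn = |5.26736e+07 · 4.27638e+09 / (5.26736e+07 − 4.27638e+09)| s ≈ 5.333e+07 s = 1.69 years.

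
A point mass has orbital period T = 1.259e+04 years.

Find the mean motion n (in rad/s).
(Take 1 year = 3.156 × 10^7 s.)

Convert to SI: T = 1.259e+04 years = 3.9734e+11 s.
n = 2π / T.
n = 2π / 3.9734e+11 s ≈ 1.581e-11 rad/s.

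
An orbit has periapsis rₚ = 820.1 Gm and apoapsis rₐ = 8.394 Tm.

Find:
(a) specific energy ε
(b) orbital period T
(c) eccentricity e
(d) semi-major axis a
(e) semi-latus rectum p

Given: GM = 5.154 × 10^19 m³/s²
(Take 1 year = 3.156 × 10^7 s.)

Convert to SI: rₚ = 820.1 Gm = 8.201e+11 m; rₐ = 8.394 Tm = 8.394e+12 m.
(a) With a = (rₚ + rₐ)/2 = 4.60705e+12 m, ε = −GM/(2a) = −5.154e+19/(2 · 4.60705e+12) J/kg ≈ -5.594e+06 J/kg
(b) With a = (rₚ + rₐ)/2 = 4.60705e+12 m, T = 2π √(a³/GM) = 2π √((4.60705e+12)³/5.154e+19) s ≈ 8.655e+09 s
(c) e = (rₐ − rₚ)/(rₐ + rₚ) = (8.394e+12 − 8.201e+11)/(8.394e+12 + 8.201e+11) ≈ 0.822
(d) a = (rₚ + rₐ)/2 = (8.201e+11 + 8.394e+12)/2 ≈ 4.607e+12 m
(e) From a = (rₚ + rₐ)/2 = 4.60705e+12 m and e = (rₐ − rₚ)/(rₐ + rₚ) = 0.82199, p = a(1 − e²) = 4.60705e+12 · (1 − (0.82199)²) ≈ 1.494e+12 m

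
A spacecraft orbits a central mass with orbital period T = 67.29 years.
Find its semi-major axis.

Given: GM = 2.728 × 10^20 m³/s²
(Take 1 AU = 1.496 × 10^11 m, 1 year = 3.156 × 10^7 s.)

Convert to SI: T = 67.29 years = 2.12367e+09 s.
Invert Kepler's third law: a = (GM · T² / (4π²))^(1/3).
Substituting T = 2.12367e+09 s and GM = 2.728e+20 m³/s²:
a = (2.728e+20 · (2.12367e+09)² / (4π²))^(1/3) m
a ≈ 3.147e+12 m = 21.04 AU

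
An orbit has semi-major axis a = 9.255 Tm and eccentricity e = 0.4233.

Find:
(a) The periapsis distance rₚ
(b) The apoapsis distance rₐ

Convert to SI: a = 9.255 Tm = 9.255e+12 m.
(a) rₚ = a(1 − e) = 9.255e+12 · (1 − 0.4233) = 9.255e+12 · 0.5767 ≈ 5.337e+12 m = 5.337 Tm.
(b) rₐ = a(1 + e) = 9.255e+12 · (1 + 0.4233) = 9.255e+12 · 1.4233 ≈ 1.317e+13 m = 13.17 Tm.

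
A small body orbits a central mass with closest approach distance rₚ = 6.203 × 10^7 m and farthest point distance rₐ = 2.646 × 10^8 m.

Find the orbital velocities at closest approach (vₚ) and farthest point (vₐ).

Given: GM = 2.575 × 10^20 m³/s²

Use the vis-viva equation v² = GM(2/r − 1/a) with a = (rₚ + rₐ)/2 = (6.203e+07 + 2.646e+08)/2 = 1.63315e+08 m.
vₚ = √(GM · (2/rₚ − 1/a)) = √(2.575e+20 · (2/6.203e+07 − 1/1.63315e+08)) m/s ≈ 2.593e+06 m/s = 2593 km/s.
vₐ = √(GM · (2/rₐ − 1/a)) = √(2.575e+20 · (2/2.646e+08 − 1/1.63315e+08)) m/s ≈ 6.08e+05 m/s = 608 km/s.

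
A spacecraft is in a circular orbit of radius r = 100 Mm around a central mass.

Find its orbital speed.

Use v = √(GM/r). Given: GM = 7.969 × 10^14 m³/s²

Convert to SI: r = 100 Mm = 1e+08 m.
For a circular orbit, gravity supplies the centripetal force, so v = √(GM / r).
v = √(7.969e+14 / 1e+08) m/s ≈ 2823 m/s = 2.823 km/s.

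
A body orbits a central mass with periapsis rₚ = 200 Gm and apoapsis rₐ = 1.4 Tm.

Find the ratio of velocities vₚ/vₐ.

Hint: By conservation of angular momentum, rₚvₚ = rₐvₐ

Convert to SI: rₚ = 200 Gm = 2e+11 m; rₐ = 1.4 Tm = 1.4e+12 m.
Conservation of angular momentum gives rₚvₚ = rₐvₐ, so vₚ/vₐ = rₐ/rₚ.
vₚ/vₐ = 1.4e+12 / 2e+11 ≈ 7.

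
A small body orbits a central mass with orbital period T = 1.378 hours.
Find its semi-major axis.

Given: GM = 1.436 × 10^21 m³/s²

Convert to SI: T = 1.378 hours = 4960.8 s.
Invert Kepler's third law: a = (GM · T² / (4π²))^(1/3).
Substituting T = 4960.8 s and GM = 1.436e+21 m³/s²:
a = (1.436e+21 · (4960.8)² / (4π²))^(1/3) m
a ≈ 9.638e+08 m = 963.8 Mm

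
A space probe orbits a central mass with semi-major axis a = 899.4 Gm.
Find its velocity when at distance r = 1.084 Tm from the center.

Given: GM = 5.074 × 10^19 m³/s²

Convert to SI: a = 899.4 Gm = 8.994e+11 m; r = 1.084 Tm = 1.084e+12 m.
Vis-viva: v = √(GM · (2/r − 1/a)).
2/r − 1/a = 2/1.084e+12 − 1/8.994e+11 = 7.33166e-13 m⁻¹.
v = √(5.074e+19 · 7.33166e-13) m/s ≈ 6099 m/s = 6.099 km/s.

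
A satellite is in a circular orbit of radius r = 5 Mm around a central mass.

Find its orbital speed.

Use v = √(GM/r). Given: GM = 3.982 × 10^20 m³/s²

Convert to SI: r = 5 Mm = 5e+06 m.
For a circular orbit, gravity supplies the centripetal force, so v = √(GM / r).
v = √(3.982e+20 / 5e+06) m/s ≈ 8.924e+06 m/s = 8924 km/s.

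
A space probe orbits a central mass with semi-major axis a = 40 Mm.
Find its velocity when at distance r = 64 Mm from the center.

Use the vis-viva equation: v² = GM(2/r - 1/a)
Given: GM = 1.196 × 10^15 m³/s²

Convert to SI: a = 40 Mm = 4e+07 m; r = 64 Mm = 6.4e+07 m.
Vis-viva: v = √(GM · (2/r − 1/a)).
2/r − 1/a = 2/6.4e+07 − 1/4e+07 = 6.25e-09 m⁻¹.
v = √(1.196e+15 · 6.25e-09) m/s ≈ 2734 m/s = 2.734 km/s.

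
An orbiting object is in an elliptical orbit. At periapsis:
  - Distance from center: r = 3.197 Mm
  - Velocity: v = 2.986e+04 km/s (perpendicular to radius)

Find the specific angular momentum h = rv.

Convert to SI: r = 3.197 Mm = 3.197e+06 m; v = 2.986e+04 km/s = 2.986e+07 m/s.
With v perpendicular to r, h = r · v.
h = 3.197e+06 · 2.986e+07 m²/s ≈ 9.546e+13 m²/s.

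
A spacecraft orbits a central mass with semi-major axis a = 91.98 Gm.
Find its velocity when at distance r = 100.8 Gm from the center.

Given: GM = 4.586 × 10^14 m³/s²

Convert to SI: a = 91.98 Gm = 9.198e+10 m; r = 100.8 Gm = 1.008e+11 m.
Vis-viva: v = √(GM · (2/r − 1/a)).
2/r − 1/a = 2/1.008e+11 − 1/9.198e+10 = 8.96934e-12 m⁻¹.
v = √(4.586e+14 · 8.96934e-12) m/s ≈ 64.14 m/s = 64.14 m/s.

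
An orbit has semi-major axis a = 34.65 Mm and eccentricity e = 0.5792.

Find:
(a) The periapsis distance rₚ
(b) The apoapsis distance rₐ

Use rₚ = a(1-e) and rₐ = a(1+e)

Convert to SI: a = 34.65 Mm = 3.465e+07 m.
(a) rₚ = a(1 − e) = 3.465e+07 · (1 − 0.5792) = 3.465e+07 · 0.4208 ≈ 1.458e+07 m = 14.58 Mm.
(b) rₐ = a(1 + e) = 3.465e+07 · (1 + 0.5792) = 3.465e+07 · 1.5792 ≈ 5.472e+07 m = 54.72 Mm.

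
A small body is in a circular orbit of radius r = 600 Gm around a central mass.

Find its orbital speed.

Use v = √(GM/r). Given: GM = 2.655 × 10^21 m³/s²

Convert to SI: r = 600 Gm = 6e+11 m.
For a circular orbit, gravity supplies the centripetal force, so v = √(GM / r).
v = √(2.655e+21 / 6e+11) m/s ≈ 6.652e+04 m/s = 66.52 km/s.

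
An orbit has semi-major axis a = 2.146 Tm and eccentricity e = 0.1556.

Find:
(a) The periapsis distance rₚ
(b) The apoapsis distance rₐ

Convert to SI: a = 2.146 Tm = 2.146e+12 m.
(a) rₚ = a(1 − e) = 2.146e+12 · (1 − 0.1556) = 2.146e+12 · 0.8444 ≈ 1.812e+12 m = 1.812 Tm.
(b) rₐ = a(1 + e) = 2.146e+12 · (1 + 0.1556) = 2.146e+12 · 1.1556 ≈ 2.48e+12 m = 2.48 Tm.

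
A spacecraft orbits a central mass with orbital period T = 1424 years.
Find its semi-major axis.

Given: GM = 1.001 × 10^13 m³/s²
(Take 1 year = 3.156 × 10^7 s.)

Convert to SI: T = 1424 years = 4.49414e+10 s.
Invert Kepler's third law: a = (GM · T² / (4π²))^(1/3).
Substituting T = 4.49414e+10 s and GM = 1.001e+13 m³/s²:
a = (1.001e+13 · (4.49414e+10)² / (4π²))^(1/3) m
a ≈ 8.001e+10 m = 80.01 Gm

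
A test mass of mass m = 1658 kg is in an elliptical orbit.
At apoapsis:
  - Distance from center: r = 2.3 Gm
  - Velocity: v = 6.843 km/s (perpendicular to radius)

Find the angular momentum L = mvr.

Convert to SI: r = 2.3 Gm = 2.3e+09 m; v = 6.843 km/s = 6843 m/s.
Since v is perpendicular to r, L = m · v · r.
L = 1658 · 6843 · 2.3e+09 kg·m²/s ≈ 2.61e+16 kg·m²/s.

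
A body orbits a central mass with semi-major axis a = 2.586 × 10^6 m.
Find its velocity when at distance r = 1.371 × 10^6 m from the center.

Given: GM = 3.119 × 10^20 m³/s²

Vis-viva: v = √(GM · (2/r − 1/a)).
2/r − 1/a = 2/1.371e+06 − 1/2.586e+06 = 1.07209e-06 m⁻¹.
v = √(3.119e+20 · 1.07209e-06) m/s ≈ 1.829e+07 m/s = 1.829e+04 km/s.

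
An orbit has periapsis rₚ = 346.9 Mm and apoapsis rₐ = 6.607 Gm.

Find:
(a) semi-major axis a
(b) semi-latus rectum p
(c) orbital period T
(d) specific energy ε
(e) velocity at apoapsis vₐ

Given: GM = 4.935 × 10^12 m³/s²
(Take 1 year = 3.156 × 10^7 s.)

Convert to SI: rₚ = 346.9 Mm = 3.469e+08 m; rₐ = 6.607 Gm = 6.607e+09 m.
(a) a = (rₚ + rₐ)/2 = (3.469e+08 + 6.607e+09)/2 ≈ 3.477e+09 m
(b) From a = (rₚ + rₐ)/2 = 3.47695e+09 m and e = (rₐ − rₚ)/(rₐ + rₚ) = 0.900229, p = a(1 − e²) = 3.47695e+09 · (1 − (0.900229)²) ≈ 6.592e+08 m
(c) With a = (rₚ + rₐ)/2 = 3.47695e+09 m, T = 2π √(a³/GM) = 2π √((3.47695e+09)³/4.935e+12) s ≈ 5.799e+08 s
(d) With a = (rₚ + rₐ)/2 = 3.47695e+09 m, ε = −GM/(2a) = −4.935e+12/(2 · 3.47695e+09) J/kg ≈ -709.7 J/kg
(e) With a = (rₚ + rₐ)/2 = 3.47695e+09 m, vₐ = √(GM (2/rₐ − 1/a)) = √(4.935e+12 · (2/6.607e+09 − 1/3.47695e+09)) m/s ≈ 8.633 m/s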